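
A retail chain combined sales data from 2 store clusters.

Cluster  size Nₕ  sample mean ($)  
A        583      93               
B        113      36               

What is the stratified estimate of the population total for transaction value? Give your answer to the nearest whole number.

A: 583·93 = 54219
B: 113·36 = 4068
τ̂ = Σ Nₕx̄ₕ = 58287.

58287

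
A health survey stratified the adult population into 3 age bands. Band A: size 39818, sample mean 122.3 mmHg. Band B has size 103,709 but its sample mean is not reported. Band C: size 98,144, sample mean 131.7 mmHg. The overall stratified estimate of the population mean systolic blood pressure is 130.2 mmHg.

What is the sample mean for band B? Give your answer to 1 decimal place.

Σ Nₕx̄ₕ = N·μ, so 103709·x̄_B = 241671·130.2 − (39818·122.3 + 98144·131.7).
= 31465564.2 − 17795306.2 = 13670258.
x̄_B = 13670258 / 103709 = 131.814... → 131.8.

131.8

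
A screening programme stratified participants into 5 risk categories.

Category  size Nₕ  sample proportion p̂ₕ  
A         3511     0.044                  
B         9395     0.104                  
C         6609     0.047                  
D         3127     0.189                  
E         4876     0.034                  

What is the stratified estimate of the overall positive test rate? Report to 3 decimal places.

N = 3511 + 9395 + 6609 + 3127 + 4876 = 27518.
Overall proportion = Σ (Nₕ/N)·p̂ₕ.
Σ Nₕp̂ₕ = 154.484 + 977.08 + 310.623 + 591.003 + 165.784 = 2198.974.
2198.974 / 27518 = 0.07991... → 0.080.

0.080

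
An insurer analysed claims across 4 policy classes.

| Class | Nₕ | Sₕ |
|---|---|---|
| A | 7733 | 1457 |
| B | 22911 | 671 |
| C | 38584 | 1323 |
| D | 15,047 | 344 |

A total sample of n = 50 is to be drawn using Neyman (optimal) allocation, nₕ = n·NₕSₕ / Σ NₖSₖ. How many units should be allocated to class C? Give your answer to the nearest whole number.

31

Σ NₕSₕ = 7733·1457 + 22911·671 + 38584·1323 + 15047·344 = 82863062.
Share for C: 51046632/82863062 = 0.61604.
n_C = 50 × 0.61604 = 30.802... → 31.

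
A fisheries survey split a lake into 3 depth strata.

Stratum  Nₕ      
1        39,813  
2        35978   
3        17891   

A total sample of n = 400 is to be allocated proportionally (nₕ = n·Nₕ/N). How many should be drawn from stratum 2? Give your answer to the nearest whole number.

N = 39813 + 35978 + 17891 = 93682.
n_2 = 400·35978/93682 = 153.618... → 154.

154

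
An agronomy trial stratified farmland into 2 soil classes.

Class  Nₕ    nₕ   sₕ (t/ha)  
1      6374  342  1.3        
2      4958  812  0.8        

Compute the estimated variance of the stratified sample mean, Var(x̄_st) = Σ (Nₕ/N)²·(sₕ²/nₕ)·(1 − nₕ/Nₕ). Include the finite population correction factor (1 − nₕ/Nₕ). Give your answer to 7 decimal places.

N = 11332; Wₕ = Nₕ/N.
class 1: (6374/11332)²·1.3²/342·(1 − 342/6374) = 0.0014795201
class 2: (4958/11332)²·0.8²/812·(1 − 812/4958) = 0.0001261672
Sum = 0.0016056873 → 0.0016057.

0.0016057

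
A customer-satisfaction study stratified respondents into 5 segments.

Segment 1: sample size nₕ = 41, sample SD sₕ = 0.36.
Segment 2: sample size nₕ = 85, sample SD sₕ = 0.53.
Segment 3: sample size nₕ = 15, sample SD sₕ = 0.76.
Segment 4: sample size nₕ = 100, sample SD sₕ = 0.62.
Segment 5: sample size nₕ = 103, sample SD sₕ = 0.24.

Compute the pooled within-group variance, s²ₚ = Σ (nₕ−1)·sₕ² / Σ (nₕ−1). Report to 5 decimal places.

Degrees of freedom: 40 + 84 + 14 + 99 + 102 = 339.
Σ(nₕ−1)sₕ² = 40·0.1296 + 84·0.2809 + 14·0.5776 + 99·0.3844 + 102·0.0576 = 80.7968.
s²ₚ = 80.7968 / 339 = 0.2383386... → 0.23834.

0.23834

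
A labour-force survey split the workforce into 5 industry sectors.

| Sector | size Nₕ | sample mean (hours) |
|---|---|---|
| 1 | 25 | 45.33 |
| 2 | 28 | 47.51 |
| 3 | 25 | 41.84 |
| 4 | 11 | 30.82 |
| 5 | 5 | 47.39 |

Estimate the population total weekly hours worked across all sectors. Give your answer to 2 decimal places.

1: 25·45.33 = 1133.25
2: 28·47.51 = 1330.28
3: 25·41.84 = 1046
4: 11·30.82 = 339.02
5: 5·47.39 = 236.95
τ̂ = Σ Nₕx̄ₕ = 4085.50.

4085.50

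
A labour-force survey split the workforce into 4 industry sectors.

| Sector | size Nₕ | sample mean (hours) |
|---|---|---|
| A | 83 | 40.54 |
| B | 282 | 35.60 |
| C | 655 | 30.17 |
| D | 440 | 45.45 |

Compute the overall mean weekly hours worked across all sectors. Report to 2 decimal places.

N = 1460; weights Wₕ = Nₕ/N = (0.0568, 0.1932, 0.4486, 0.3014).
x̄_st = Σ Wₕ·x̄ₕ = 0.0568·40.54 + 0.1932·35.60 + 0.4486·30.17 + 0.3014·45.45 ≈ 36.4133...
→ 36.41.

36.41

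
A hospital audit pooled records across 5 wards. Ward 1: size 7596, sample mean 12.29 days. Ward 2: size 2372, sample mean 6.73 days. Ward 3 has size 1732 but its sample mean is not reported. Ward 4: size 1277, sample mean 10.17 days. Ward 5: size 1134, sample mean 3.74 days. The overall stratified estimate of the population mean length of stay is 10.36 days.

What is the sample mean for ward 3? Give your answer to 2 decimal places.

11.34

N = 7596 + 2372 + 1732 + 1277 + 1134 = 14111.
Overall total = μ·N = 10.36·14111 = 146189.96.
Subtract the known strata: 7596·12.29 + 2372·6.73 + 1277·10.17 + 1134·3.74 = 126546.65.
Remaining total for ward 3: 146189.96 − 126546.65 = 19643.31.
Divide by its size: 19643.31 / 1732 = 11.3414... → 11.34.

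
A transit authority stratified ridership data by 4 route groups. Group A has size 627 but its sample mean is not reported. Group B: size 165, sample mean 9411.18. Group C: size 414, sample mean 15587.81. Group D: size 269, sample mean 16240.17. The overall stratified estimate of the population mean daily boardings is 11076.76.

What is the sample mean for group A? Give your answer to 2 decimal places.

Σ Nₕx̄ₕ = N·μ, so 627·x̄_A = 1475·11076.76 − (165·9411.18 + 414·15587.81 + 269·16240.17).
= 16338221 − 12374803.77 = 3963417.23.
x̄_A = 3963417.23 / 627 = 6321.2396... → 6321.24.

6321.24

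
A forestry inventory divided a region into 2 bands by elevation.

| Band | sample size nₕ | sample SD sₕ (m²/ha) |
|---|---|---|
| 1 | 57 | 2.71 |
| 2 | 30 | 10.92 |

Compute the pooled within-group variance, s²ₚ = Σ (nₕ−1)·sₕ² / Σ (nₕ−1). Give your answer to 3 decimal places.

Degrees of freedom: 56 + 29 = 85.
Σ(nₕ−1)sₕ² = 56·7.3441 + 29·119.2464 = 3869.4152.
s²ₚ = 3869.4152 / 85 = 45.52253... → 45.523.

45.523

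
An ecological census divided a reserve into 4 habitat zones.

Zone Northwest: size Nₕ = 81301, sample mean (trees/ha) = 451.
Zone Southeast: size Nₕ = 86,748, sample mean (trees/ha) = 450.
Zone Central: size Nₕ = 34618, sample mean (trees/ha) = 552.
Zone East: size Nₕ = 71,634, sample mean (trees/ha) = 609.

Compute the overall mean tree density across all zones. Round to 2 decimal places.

504.69

x̄_st = (Σ Nₕx̄ₕ) / (Σ Nₕ) = (81301·451 + 86748·450 + 34618·552 + 71634·609) / 274301
= 138437593 / 274301 = 504.6923... → 504.69.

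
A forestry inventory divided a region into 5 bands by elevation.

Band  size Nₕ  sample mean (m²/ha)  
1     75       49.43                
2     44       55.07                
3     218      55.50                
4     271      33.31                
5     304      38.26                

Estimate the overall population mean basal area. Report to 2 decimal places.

42.64

N = 75 + 44 + 218 + 271 + 304 = 912.
Overall mean = Σ (Nₕ/N)·x̄ₕ — weight by population share, not a simple average.
Σ Nₕx̄ₕ = 75·49.43 + 44·55.07 + 218·55.50 + 271·33.31 + 304·38.26 = 3707.25 + 2423.08 + 12099 + 9027.01 + 11631.04 = 38887.38.
Divide by N: 38887.38 / 912 = 42.6397... → 42.64.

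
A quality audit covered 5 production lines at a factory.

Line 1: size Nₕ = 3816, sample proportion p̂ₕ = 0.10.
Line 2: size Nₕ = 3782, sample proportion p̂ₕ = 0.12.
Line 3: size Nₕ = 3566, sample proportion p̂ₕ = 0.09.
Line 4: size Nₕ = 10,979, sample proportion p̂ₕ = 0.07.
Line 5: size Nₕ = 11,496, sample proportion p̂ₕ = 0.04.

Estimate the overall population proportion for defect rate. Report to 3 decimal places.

0.071

N = 3816 + 3782 + 3566 + 10979 + 11496 = 33639.
Overall proportion = Σ (Nₕ/N)·p̂ₕ.
Σ Nₕp̂ₕ = 381.6 + 453.84 + 320.94 + 768.53 + 459.84 = 2384.75.
2384.75 / 33639 = 0.07089... → 0.071.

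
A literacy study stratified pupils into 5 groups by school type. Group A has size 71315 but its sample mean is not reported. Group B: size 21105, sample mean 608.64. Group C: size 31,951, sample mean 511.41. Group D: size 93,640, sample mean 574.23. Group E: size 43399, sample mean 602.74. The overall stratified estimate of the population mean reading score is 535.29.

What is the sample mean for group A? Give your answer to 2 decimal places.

N = 71315 + 21105 + 31951 + 93640 + 43399 = 261410.
Overall total = μ·N = 535.29·261410 = 139930158.9.
Subtract the known strata: 21105·608.64 + 31951·511.41 + 93640·574.23 + 43399·602.74 = 109114618.57.
Remaining total for group A: 139930158.9 − 109114618.57 = 30815540.33.
Divide by its size: 30815540.33 / 71315 = 432.1046... → 432.10.

432.10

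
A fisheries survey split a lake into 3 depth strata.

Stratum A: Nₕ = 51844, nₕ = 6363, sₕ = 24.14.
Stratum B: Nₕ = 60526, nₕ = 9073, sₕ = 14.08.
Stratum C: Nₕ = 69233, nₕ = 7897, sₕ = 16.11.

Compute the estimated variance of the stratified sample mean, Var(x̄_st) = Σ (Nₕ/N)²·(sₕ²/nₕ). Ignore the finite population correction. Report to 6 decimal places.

N = 181603. Term for each stratum: Wₕ²sₕ²/nₕ.
Var(x̄_st) = 0.007463862 + 0.002427126 + 0.004776494 = 0.014667481 → 0.014667.

0.014667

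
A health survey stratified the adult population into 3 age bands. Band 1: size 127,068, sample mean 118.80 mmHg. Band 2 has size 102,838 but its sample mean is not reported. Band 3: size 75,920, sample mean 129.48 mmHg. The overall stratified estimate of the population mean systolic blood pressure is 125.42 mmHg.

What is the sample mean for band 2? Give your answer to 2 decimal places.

130.60

Σ Nₕx̄ₕ = N·μ, so 102838·x̄_2 = 305826·125.42 − (127068·118.80 + 75920·129.48).
= 38356696.92 − 24925800 = 13430896.92.
x̄_2 = 13430896.92 / 102838 = 130.6025... → 130.60.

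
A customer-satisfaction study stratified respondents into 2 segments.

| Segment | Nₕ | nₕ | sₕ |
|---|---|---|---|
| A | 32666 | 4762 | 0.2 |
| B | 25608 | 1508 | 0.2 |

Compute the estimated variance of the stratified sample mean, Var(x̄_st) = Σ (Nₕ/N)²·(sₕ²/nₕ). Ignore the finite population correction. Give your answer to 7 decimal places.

N = 58274; Wₕ = Nₕ/N.
segment A: (32666/58274)²·0.2²/4762 = 0.0000026394
segment B: (25608/58274)²·0.2²/1508 = 0.0000051222
Sum = 0.0000077617 → 0.0000078.

0.0000078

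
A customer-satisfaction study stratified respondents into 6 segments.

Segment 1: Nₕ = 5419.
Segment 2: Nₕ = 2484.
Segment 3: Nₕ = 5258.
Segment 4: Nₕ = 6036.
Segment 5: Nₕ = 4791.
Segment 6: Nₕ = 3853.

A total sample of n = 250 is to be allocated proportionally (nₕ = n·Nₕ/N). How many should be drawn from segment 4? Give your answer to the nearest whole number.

54

Share of segment 4 = 6036/27841 = 0.21680.
Allocate 250 × 0.21680 = 54.201... → 54.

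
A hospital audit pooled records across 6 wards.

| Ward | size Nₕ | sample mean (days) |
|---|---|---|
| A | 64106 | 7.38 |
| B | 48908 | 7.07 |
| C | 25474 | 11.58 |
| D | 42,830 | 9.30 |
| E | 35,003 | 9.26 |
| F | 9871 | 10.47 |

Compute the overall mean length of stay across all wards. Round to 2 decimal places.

8.58

N = 64106 + 48908 + 25474 + 42830 + 35003 + 9871 = 226192.
Overall mean = Σ (Nₕ/N)·x̄ₕ — weight by population share, not a simple average.
Σ Nₕx̄ₕ = 64106·7.38 + 48908·7.07 + 25474·11.58 + 42830·9.30 + 35003·9.26 + 9871·10.47 = 473102.28 + 345779.56 + 294988.92 + 398319 + 324127.78 + 103349.37 = 1939666.91.
Divide by N: 1939666.91 / 226192 = 8.5753... → 8.58.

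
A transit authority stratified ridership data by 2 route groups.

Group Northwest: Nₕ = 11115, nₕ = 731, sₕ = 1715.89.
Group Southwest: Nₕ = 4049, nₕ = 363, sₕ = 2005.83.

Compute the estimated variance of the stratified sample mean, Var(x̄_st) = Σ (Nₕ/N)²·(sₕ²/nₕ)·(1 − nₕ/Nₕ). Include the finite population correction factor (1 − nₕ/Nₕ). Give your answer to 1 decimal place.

N = 15164. Term for each stratum: Wₕ²sₕ²/nₕ·(1−nₕ/Nₕ).
Var(x̄_st) = 2021.6599 + 719.3780 = 2741.0380 → 2741.0.

2741.0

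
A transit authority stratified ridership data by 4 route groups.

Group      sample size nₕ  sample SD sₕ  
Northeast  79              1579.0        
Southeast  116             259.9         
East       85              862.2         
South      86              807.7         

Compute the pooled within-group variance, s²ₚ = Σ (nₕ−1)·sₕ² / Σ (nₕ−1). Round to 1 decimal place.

884358.3

Degrees of freedom: 78 + 115 + 84 + 85 = 362.
Σ(nₕ−1)sₕ² = 78·2493241 + 115·67548.01 + 84·743388.84 + 85·652379.29 = 320137721.36.
s²ₚ = 320137721.36 / 362 = 884358.346... → 884358.3.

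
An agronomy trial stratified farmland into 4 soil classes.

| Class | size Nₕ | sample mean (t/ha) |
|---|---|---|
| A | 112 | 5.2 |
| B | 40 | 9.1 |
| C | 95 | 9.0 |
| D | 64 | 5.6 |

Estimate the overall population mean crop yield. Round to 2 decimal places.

6.94

x̄_st = (Σ Nₕx̄ₕ) / (Σ Nₕ) = (112·5.2 + 40·9.1 + 95·9.0 + 64·5.6) / 311
= 2159.8 / 311 = 6.9447... → 6.94.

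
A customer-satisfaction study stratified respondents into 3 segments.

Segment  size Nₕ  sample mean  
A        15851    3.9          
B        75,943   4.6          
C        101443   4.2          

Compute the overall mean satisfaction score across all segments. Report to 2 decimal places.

4.33

N = 193237; weights Wₕ = Nₕ/N = (0.0820, 0.3930, 0.5250).
x̄_st = Σ Wₕ·x̄ₕ = 0.0820·3.9 + 0.3930·4.6 + 0.5250·4.2 ≈ 4.3326...
→ 4.33.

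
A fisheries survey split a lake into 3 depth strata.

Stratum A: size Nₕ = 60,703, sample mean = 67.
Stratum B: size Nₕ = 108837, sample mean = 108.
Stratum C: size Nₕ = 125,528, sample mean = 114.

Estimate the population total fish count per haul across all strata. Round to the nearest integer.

A: 60703·67 = 4067101
B: 108837·108 = 11754396
C: 125528·114 = 14310192
τ̂ = Σ Nₕx̄ₕ = 30131689.

30131689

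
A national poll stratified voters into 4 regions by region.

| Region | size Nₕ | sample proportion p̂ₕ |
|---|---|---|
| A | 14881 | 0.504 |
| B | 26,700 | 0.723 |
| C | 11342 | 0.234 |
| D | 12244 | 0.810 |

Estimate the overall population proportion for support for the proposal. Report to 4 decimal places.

Wₕ = Nₕ/N with N = 65167: 0.2284, 0.4097, 0.1740, 0.1879.
p̂_st = 0.2284·0.504 + 0.4097·0.723 + 0.1740·0.234 + 0.1879·0.810 ≈ 0.604229... → 0.6042.

0.6042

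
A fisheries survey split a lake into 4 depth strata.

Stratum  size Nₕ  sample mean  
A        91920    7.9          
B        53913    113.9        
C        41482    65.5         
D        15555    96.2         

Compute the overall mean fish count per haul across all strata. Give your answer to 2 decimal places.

N = 91920 + 53913 + 41482 + 15555 = 202870.
Weight each subgroup mean by Nₕ/N and sum.
Σ Nₕx̄ₕ = 91920·7.9 + 53913·113.9 + 41482·65.5 + 15555·96.2 = 726168 + 6140690.7 + 2717071 + 1496391 = 11080320.7.
Divide by N: 11080320.7 / 202870 = 54.6178... → 54.62.

54.62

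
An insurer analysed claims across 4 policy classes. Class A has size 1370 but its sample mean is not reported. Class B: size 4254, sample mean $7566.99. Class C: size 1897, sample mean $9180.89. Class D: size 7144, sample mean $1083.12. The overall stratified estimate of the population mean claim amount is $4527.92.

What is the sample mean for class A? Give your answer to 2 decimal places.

6611.69

N = 1370 + 4254 + 1897 + 7144 = 14665.
Overall total = μ·N = 4527.92·14665 = 66401946.8.
Subtract the known strata: 4254·7566.99 + 1897·9180.89 + 7144·1083.12 = 57343933.07.
Remaining total for class A: 66401946.8 − 57343933.07 = 9058013.73.
Divide by its size: 9058013.73 / 1370 = 6611.6889... → 6611.69.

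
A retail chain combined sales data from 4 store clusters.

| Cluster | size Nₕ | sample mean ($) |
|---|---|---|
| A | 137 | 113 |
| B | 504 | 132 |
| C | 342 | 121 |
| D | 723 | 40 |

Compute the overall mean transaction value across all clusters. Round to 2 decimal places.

N = 1706; weights Wₕ = Nₕ/N = (0.0803, 0.2954, 0.2005, 0.4238).
x̄_st = Σ Wₕ·x̄ₕ = 0.0803·113 + 0.2954·132 + 0.2005·121 + 0.4238·40 ≈ 89.2796...
→ 89.28.

89.28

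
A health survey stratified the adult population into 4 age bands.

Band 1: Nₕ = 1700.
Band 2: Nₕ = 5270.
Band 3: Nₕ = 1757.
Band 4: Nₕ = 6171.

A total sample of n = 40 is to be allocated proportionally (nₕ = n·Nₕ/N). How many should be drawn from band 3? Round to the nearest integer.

N = 1700 + 5270 + 1757 + 6171 = 14898.
n_3 = 40·1757/14898 = 4.717... → 5.

5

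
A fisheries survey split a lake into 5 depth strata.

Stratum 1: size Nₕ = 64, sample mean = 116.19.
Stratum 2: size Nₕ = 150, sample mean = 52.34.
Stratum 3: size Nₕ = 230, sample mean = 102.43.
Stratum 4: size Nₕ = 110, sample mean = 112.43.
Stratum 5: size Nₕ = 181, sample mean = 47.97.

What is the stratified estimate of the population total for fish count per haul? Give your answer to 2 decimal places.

Estimate total by summing Nₕ·x̄ₕ over strata.
64·116.19 + 150·52.34 + 230·102.43 + 110·112.43 + 181·47.97 = 7436.16 + 7851 + 23558.9 + 12367.3 + 8682.57 = 59895.93.

59895.93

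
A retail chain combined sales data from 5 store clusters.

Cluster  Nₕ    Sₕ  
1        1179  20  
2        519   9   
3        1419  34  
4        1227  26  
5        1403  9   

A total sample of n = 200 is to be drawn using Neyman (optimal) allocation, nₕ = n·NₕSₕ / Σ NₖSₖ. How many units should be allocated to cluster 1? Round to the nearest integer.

39

1: NₕSₕ = 1179·20 = 23580
2: NₕSₕ = 519·9 = 4671
3: NₕSₕ = 1419·34 = 48246
4: NₕSₕ = 1227·26 = 31902
5: NₕSₕ = 1403·9 = 12627
Σ NₕSₕ = 121026.
n_1 = 200·23580/121026 = 38.967... → 39.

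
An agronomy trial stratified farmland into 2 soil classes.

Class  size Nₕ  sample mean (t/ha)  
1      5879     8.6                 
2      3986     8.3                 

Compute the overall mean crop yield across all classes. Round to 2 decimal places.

x̄_st = (Σ Nₕx̄ₕ) / (Σ Nₕ) = (5879·8.6 + 3986·8.3) / 9865
= 83643.2 / 9865 = 8.4788... → 8.48.

8.48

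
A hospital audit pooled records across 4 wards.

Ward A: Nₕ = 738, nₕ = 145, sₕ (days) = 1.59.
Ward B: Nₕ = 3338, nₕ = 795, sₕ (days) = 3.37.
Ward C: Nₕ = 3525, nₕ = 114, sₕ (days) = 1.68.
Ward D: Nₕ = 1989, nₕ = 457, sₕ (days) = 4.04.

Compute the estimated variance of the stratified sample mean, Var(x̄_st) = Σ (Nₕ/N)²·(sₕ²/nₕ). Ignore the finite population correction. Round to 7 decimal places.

N = 9590; Wₕ = Nₕ/N.
ward A: (738/9590)²·1.59²/145 = 0.0001032528
ward B: (3338/9590)²·3.37²/795 = 0.0017307252
ward C: (3525/9590)²·1.68²/114 = 0.0033449894
ward D: (1989/9590)²·4.04²/457 = 0.0015363101
Sum = 0.0067152775 → 0.0067153.

0.0067153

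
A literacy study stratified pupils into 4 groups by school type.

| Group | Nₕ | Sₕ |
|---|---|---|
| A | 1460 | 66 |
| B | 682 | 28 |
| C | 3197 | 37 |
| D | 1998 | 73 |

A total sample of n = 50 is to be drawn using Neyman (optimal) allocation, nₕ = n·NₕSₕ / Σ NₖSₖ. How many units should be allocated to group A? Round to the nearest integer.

Σ NₕSₕ = 1460·66 + 682·28 + 3197·37 + 1998·73 = 379599.
Share for A: 96360/379599 = 0.25385.
n_A = 50 × 0.25385 = 12.692... → 13.

13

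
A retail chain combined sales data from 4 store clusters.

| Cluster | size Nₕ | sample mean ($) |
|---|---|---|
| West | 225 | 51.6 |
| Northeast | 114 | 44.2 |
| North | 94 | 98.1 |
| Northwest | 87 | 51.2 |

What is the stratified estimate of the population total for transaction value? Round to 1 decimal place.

Population total = Σ Nₕ·x̄ₕ (each stratum's size times its mean).
225·51.6 + 114·44.2 + 94·98.1 + 87·51.2 = 11610 + 5038.8 + 9221.4 + 4454.4 = 30324.6.

30324.6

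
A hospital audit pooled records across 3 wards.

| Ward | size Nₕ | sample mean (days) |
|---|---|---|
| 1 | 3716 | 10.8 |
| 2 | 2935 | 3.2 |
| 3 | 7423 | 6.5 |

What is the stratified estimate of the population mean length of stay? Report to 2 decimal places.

N = 14074; weights Wₕ = Nₕ/N = (0.2640, 0.2085, 0.5274).
x̄_st = Σ Wₕ·x̄ₕ = 0.2640·10.8 + 0.2085·3.2 + 0.5274·6.5 ≈ 6.9472...
→ 6.95.

6.95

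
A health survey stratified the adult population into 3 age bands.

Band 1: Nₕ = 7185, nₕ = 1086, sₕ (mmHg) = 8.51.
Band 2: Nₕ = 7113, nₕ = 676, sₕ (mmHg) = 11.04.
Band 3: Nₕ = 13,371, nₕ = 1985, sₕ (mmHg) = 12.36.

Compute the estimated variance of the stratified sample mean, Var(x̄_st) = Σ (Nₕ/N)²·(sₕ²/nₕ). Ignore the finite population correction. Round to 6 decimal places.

0.034385

N = 27669. Term for each stratum: Wₕ²sₕ²/nₕ.
Var(x̄_st) = 0.004496721 + 0.011915442 + 0.017972864 = 0.034385026 → 0.034385.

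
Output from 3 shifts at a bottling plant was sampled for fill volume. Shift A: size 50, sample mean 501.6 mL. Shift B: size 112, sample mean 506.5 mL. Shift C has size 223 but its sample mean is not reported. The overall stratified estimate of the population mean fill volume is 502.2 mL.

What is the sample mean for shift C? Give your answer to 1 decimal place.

Σ Nₕx̄ₕ = N·μ, so 223·x̄_C = 385·502.2 − (50·501.6 + 112·506.5).
= 193347 − 81808 = 111539.
x̄_C = 111539 / 223 = 500.175... → 500.2.

500.2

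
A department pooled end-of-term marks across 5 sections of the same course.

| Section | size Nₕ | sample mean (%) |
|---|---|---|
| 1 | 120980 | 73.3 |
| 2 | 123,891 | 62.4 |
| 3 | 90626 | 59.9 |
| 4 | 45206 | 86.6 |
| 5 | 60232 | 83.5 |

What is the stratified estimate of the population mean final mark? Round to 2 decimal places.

N = 440935; weights Wₕ = Nₕ/N = (0.2744, 0.2810, 0.2055, 0.1025, 0.1366).
x̄_st = Σ Wₕ·x̄ₕ = 0.2744·73.3 + 0.2810·62.4 + 0.2055·59.9 + 0.1025·86.6 + 0.1366·83.5 ≈ 70.2402...
→ 70.24.

70.24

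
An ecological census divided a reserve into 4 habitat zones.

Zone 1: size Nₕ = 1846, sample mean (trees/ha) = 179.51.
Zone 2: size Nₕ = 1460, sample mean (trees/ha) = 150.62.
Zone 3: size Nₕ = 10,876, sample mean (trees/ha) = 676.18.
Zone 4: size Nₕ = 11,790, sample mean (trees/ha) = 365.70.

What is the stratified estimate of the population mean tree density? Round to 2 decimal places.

N = 1846 + 1460 + 10876 + 11790 = 25972.
The stratified mean weights each stratum mean by its population share Nₕ/N.
Σ Nₕx̄ₕ = 1846·179.51 + 1460·150.62 + 10876·676.18 + 11790·365.70 = 331375.46 + 219905.2 + 7354133.68 + 4311603 = 12217017.34.
Divide by N: 12217017.34 / 25972 = 470.3919... → 470.39.

470.39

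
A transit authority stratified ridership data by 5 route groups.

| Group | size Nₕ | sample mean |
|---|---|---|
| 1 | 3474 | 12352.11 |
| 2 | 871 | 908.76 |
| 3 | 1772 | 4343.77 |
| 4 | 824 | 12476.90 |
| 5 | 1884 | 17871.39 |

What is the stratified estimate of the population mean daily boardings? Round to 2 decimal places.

N = 3474 + 871 + 1772 + 824 + 1884 = 8825.
Weight each subgroup mean by Nₕ/N and sum.
Σ Nₕx̄ₕ = 3474·12352.11 + 871·908.76 + 1772·4343.77 + 824·12476.90 + 1884·17871.39 = 42911230.14 + 791529.96 + 7697160.44 + 10280965.6 + 33669698.76 = 95350584.9.
Divide by N: 95350584.9 / 8825 = 10804.5989... → 10804.60.

10804.60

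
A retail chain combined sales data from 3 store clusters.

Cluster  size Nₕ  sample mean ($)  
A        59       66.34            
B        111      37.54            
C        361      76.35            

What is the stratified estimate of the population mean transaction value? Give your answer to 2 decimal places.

67.12

x̄_st = (Σ Nₕx̄ₕ) / (Σ Nₕ) = (59·66.34 + 111·37.54 + 361·76.35) / 531
= 35643.35 / 531 = 67.1250... → 67.12.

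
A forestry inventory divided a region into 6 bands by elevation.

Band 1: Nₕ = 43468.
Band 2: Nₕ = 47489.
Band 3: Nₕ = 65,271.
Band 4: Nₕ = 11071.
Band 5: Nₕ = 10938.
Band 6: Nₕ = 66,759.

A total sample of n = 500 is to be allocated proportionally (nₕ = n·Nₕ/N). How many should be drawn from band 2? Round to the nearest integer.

97

Share of band 2 = 47489/244996 = 0.19384.
Allocate 500 × 0.19384 = 96.918... → 97.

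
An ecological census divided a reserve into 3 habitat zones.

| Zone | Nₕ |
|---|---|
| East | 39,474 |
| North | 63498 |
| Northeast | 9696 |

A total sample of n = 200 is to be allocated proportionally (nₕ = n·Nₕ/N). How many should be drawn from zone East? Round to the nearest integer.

N = 39474 + 63498 + 9696 = 112668.
n_East = 200·39474/112668 = 70.071... → 70.

70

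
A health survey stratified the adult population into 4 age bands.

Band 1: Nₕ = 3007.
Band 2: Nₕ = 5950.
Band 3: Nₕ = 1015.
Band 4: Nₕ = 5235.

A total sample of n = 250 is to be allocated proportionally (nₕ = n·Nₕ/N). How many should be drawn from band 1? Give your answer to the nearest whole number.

49

Share of band 1 = 3007/15207 = 0.19774.
Allocate 250 × 0.19774 = 49.434... → 49.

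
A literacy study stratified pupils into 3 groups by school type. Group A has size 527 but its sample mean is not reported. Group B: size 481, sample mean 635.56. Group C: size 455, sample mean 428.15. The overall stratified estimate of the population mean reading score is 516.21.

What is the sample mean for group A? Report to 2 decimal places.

Σ Nₕx̄ₕ = N·μ, so 527·x̄_A = 1463·516.21 − (481·635.56 + 455·428.15).
= 755215.23 − 500512.61 = 254702.62.
x̄_A = 254702.62 / 527 = 483.3067... → 483.31.

483.31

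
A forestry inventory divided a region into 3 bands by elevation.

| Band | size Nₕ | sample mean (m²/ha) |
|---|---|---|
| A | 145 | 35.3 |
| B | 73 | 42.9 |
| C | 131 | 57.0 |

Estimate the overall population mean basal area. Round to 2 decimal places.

45.03

N = 145 + 73 + 131 = 349.
Weight each subgroup mean by Nₕ/N and sum.
Σ Nₕx̄ₕ = 145·35.3 + 73·42.9 + 131·57.0 = 5118.5 + 3131.7 + 7467 = 15717.2.
Divide by N: 15717.2 / 349 = 45.0350... → 45.03.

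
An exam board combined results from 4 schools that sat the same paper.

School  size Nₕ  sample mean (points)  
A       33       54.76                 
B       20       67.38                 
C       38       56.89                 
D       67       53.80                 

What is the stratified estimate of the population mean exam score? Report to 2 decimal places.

56.46

x̄_st = (Σ Nₕx̄ₕ) / (Σ Nₕ) = (33·54.76 + 20·67.38 + 38·56.89 + 67·53.80) / 158
= 8921.1 / 158 = 56.4627... → 56.46.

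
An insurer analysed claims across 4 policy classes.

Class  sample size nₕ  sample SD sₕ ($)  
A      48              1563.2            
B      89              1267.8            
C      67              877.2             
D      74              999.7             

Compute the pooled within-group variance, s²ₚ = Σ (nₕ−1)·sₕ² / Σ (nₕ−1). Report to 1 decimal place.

A: (48−1)·1563.2² = 47·2443594.24 = 114848929.28
B: (89−1)·1267.8² = 88·1607316.84 = 141443881.92
C: (67−1)·877.2² = 66·769479.84 = 50785669.44
D: (74−1)·999.7² = 73·999400.09 = 72956206.57
Numerator = 380034687.21; denominator = Σ(nₕ−1) = 274.
s²ₚ = 380034687.21/274 = 1386987.910... → 1386987.9.

1386987.9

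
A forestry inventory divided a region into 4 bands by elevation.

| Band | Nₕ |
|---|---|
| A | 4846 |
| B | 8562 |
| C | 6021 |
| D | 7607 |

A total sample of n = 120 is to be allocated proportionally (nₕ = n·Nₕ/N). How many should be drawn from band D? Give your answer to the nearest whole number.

N = 4846 + 8562 + 6021 + 7607 = 27036.
n_D = 120·7607/27036 = 33.764... → 34.

34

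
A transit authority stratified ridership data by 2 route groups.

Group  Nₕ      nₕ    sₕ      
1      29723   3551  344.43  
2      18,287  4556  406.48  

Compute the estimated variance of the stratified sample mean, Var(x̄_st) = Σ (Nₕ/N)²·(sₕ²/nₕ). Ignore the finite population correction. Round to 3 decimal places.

N = 48010; Wₕ = Nₕ/N.
group 1: (29723/48010)²·344.43²/3551 = 12.804810
group 2: (18287/48010)²·406.48²/4556 = 5.261580
Sum = 18.066390 → 18.066.

18.066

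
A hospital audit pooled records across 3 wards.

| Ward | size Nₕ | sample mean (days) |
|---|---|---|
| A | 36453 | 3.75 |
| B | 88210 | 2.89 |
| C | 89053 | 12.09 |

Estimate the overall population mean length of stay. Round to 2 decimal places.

N = 36453 + 88210 + 89053 = 213716.
The stratified mean weights each stratum mean by its population share Nₕ/N.
Σ Nₕx̄ₕ = 36453·3.75 + 88210·2.89 + 89053·12.09 = 136698.75 + 254926.9 + 1076650.77 = 1468276.42.
Divide by N: 1468276.42 / 213716 = 6.8702... → 6.87.

6.87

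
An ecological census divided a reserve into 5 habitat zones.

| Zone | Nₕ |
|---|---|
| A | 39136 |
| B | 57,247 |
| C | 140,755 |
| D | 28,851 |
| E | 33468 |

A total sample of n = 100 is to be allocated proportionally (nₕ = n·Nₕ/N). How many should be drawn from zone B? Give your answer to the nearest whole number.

N = 39136 + 57247 + 140755 + 28851 + 33468 = 299457.
n_B = 100·57247/299457 = 19.117... → 19.

19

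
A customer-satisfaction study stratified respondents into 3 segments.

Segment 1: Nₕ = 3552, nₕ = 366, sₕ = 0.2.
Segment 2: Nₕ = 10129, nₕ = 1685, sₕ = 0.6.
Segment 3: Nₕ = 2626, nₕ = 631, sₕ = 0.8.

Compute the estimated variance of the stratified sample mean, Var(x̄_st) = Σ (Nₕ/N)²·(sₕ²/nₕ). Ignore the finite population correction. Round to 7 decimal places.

N = 16307; Wₕ = Nₕ/N.
segment 1: (3552/16307)²·0.2²/366 = 0.0000051853
segment 2: (10129/16307)²·0.6²/1685 = 0.0000824304
segment 3: (2626/16307)²·0.8²/631 = 0.0000263022
Sum = 0.0001139180 → 0.0001139.

0.0001139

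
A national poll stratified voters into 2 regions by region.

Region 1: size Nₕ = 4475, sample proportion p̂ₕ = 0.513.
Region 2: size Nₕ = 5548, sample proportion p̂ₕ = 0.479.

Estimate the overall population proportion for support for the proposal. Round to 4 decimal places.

N = 4475 + 5548 = 10023.
Overall proportion = Σ (Nₕ/N)·p̂ₕ.
Σ Nₕp̂ₕ = 2295.675 + 2657.492 = 4953.167.
4953.167 / 10023 = 0.494180... → 0.4942.

0.4942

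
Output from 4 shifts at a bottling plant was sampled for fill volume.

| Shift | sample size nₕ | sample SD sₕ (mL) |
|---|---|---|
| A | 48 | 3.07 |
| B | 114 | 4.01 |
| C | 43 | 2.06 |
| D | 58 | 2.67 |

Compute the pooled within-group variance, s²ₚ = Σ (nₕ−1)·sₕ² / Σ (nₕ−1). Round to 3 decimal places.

A: (48−1)·3.07² = 47·9.4249 = 442.9703
B: (114−1)·4.01² = 113·16.0801 = 1817.0513
C: (43−1)·2.06² = 42·4.2436 = 178.2312
D: (58−1)·2.67² = 57·7.1289 = 406.3473
Numerator = 2844.6001; denominator = Σ(nₕ−1) = 259.
s²ₚ = 2844.6001/259 = 10.98301... → 10.983.

10.983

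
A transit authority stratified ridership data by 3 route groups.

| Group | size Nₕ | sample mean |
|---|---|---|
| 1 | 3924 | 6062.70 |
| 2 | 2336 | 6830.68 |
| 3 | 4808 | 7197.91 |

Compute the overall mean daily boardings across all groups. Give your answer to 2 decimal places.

6717.93

N = 3924 + 2336 + 4808 = 11068.
Overall mean = Σ (Nₕ/N)·x̄ₕ — weight by population share, not a simple average.
Σ Nₕx̄ₕ = 3924·6062.70 + 2336·6830.68 + 4808·7197.91 = 23790034.8 + 15956468.48 + 34607551.28 = 74354054.56.
Divide by N: 74354054.56 / 11068 = 6717.9305... → 6717.93.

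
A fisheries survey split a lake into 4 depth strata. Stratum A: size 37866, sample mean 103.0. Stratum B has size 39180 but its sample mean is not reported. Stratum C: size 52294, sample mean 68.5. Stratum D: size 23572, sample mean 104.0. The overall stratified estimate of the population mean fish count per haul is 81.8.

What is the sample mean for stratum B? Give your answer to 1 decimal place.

65.7

N = 37866 + 39180 + 52294 + 23572 = 152912.
Overall total = μ·N = 81.8·152912 = 12508201.6.
Subtract the known strata: 37866·103.0 + 52294·68.5 + 23572·104.0 = 9933825.
Remaining total for stratum B: 12508201.6 − 9933825 = 2574376.6.
Divide by its size: 2574376.6 / 39180 = 65.706... → 65.7.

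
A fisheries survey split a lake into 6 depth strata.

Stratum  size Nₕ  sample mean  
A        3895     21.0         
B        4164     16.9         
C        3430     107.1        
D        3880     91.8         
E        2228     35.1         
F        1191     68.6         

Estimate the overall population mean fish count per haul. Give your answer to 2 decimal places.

x̄_st = (Σ Nₕx̄ₕ) / (Σ Nₕ) = (3895·21.0 + 4164·16.9 + 3430·107.1 + 3880·91.8 + 2228·35.1 + 1191·68.6) / 18788
= 1035609 / 18788 = 55.1208... → 55.12.

55.12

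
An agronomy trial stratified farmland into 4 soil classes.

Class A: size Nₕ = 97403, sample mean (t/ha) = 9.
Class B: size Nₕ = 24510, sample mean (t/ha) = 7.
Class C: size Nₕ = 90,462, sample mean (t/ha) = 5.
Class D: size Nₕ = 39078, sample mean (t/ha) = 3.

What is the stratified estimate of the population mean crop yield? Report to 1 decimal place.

6.4

N = 251453; weights Wₕ = Nₕ/N = (0.3874, 0.0975, 0.3598, 0.1554).
x̄_st = Σ Wₕ·x̄ₕ = 0.3874·9 + 0.0975·7 + 0.3598·5 + 0.1554·3 ≈ 6.434...
→ 6.4.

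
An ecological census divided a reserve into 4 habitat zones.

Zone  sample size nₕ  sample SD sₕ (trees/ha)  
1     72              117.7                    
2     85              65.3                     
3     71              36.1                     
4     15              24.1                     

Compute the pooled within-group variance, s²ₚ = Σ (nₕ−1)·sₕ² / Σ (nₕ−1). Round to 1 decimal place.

1: (72−1)·117.7² = 71·13853.29 = 983583.59
2: (85−1)·65.3² = 84·4264.09 = 358183.56
3: (71−1)·36.1² = 70·1303.21 = 91224.7
4: (15−1)·24.1² = 14·580.81 = 8131.34
Numerator = 1441123.19; denominator = Σ(nₕ−1) = 239.
s²ₚ = 1441123.19/239 = 6029.804... → 6029.8.

6029.8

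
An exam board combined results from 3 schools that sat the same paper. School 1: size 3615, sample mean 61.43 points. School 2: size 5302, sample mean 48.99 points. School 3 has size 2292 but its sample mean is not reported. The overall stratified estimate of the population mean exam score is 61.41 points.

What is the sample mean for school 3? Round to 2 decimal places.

90.11

N = 3615 + 5302 + 2292 = 11209.
Overall total = μ·N = 61.41·11209 = 688344.69.
Subtract the known strata: 3615·61.43 + 5302·48.99 = 481814.43.
Remaining total for school 3: 688344.69 − 481814.43 = 206530.26.
Divide by its size: 206530.26 / 2292 = 90.1092... → 90.11.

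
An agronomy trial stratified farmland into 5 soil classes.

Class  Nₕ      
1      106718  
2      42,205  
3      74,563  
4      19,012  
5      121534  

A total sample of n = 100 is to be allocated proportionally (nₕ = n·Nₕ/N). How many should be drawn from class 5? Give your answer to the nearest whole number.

N = 106718 + 42205 + 74563 + 19012 + 121534 = 364032.
n_5 = 100·121534/364032 = 33.386... → 33.

33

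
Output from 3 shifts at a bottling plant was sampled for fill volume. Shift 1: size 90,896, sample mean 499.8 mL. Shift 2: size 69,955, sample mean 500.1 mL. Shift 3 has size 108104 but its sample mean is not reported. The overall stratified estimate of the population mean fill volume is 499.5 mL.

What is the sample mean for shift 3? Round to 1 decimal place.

498.9

N = 90896 + 69955 + 108104 = 268955.
Overall total = μ·N = 499.5·268955 = 134343022.5.
Subtract the known strata: 90896·499.8 + 69955·500.1 = 80414316.3.
Remaining total for shift 3: 134343022.5 − 80414316.3 = 53928706.2.
Divide by its size: 53928706.2 / 108104 = 498.859... → 498.9.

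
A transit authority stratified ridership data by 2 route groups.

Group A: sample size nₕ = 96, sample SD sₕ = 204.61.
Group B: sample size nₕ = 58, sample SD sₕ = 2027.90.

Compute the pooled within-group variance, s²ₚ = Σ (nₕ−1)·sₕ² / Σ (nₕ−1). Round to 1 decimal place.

Degrees of freedom: 95 + 57 = 152.
Σ(nₕ−1)sₕ² = 95·41865.2521 + 57·4112378.41 = 238382768.3195.
s²ₚ = 238382768.3195 / 152 = 1568307.686... → 1568307.7.

1568307.7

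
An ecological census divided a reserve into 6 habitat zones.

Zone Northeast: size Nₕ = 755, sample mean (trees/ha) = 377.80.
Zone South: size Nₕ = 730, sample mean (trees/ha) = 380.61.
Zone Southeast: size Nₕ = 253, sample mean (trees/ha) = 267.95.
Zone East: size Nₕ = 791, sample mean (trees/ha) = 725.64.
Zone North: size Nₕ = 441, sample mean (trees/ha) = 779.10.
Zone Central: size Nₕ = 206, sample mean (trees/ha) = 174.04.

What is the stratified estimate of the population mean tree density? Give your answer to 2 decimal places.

498.83

x̄_st = (Σ Nₕx̄ₕ) / (Σ Nₕ) = (755·377.80 + 730·380.61 + 253·267.95 + 791·725.64 + 441·779.10 + 206·174.04) / 3176
= 1584292.23 / 3176 = 498.8326... → 498.83.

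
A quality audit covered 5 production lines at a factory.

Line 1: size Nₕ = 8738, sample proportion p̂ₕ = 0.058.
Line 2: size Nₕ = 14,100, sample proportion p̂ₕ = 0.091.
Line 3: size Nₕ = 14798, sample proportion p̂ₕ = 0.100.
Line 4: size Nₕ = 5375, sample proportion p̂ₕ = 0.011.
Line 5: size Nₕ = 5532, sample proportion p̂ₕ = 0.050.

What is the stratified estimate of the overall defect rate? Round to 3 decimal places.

0.074

N = 8738 + 14100 + 14798 + 5375 + 5532 = 48543.
Overall proportion = Σ (Nₕ/N)·p̂ₕ.
Σ Nₕp̂ₕ = 506.804 + 1283.1 + 1479.8 + 59.125 + 276.6 = 3605.429.
3605.429 / 48543 = 0.07427... → 0.074.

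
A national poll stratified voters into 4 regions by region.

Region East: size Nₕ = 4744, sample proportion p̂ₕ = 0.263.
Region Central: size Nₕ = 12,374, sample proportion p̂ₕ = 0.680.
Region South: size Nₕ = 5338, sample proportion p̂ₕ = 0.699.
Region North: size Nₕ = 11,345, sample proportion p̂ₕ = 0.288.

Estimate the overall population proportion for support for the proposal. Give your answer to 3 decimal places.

0.493

Wₕ = Nₕ/N with N = 33801: 0.1404, 0.3661, 0.1579, 0.3356.
p̂_st = 0.1404·0.263 + 0.3661·0.680 + 0.1579·0.699 + 0.3356·0.288 ≈ 0.49290... → 0.493.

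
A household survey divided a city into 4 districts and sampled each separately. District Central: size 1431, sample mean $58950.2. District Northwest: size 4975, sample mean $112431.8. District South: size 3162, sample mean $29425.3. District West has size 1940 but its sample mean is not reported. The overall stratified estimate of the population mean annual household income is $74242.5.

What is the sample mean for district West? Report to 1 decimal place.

60636.1

N = 1431 + 4975 + 3162 + 1940 = 11508.
Overall total = μ·N = 74242.5·11508 = 854382690.
Subtract the known strata: 1431·58950.2 + 4975·112431.8 + 3162·29425.3 = 736748739.8.
Remaining total for district West: 854382690 − 736748739.8 = 117633950.2.
Divide by its size: 117633950.2 / 1940 = 60636.057... → 60636.1.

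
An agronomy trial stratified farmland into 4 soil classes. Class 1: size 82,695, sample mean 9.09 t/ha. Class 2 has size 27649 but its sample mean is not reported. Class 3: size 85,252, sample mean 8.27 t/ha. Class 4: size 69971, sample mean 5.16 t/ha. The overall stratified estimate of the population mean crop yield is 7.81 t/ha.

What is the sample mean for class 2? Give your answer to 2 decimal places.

N = 82695 + 27649 + 85252 + 69971 = 265567.
Overall total = μ·N = 7.81·265567 = 2074078.27.
Subtract the known strata: 82695·9.09 + 85252·8.27 + 69971·5.16 = 1817781.95.
Remaining total for class 2: 2074078.27 − 1817781.95 = 256296.32.
Divide by its size: 256296.32 / 27649 = 9.2696... → 9.27.

9.27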